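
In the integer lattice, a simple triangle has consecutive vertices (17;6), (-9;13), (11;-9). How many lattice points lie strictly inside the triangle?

214

Using the shoelace formula, 2A = |[17·13 − (-9)·6] + [(-9)·(-9) − 11·13] + [11·6 − 17·(-9)]| = 432, so the area is 216.
Summing gcd(|Δx|,|Δy|) over the edges gives the boundary count: gcd(26,7) + gcd(20,22) + gcd(6,15) = 1+2+3 = 6.
By Pick's theorem A = I + B/2 − 1, so I = 216 − 6/2 + 1 = 214.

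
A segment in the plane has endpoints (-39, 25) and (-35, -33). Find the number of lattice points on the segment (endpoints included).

The number of lattice points on a segment between lattice points is gcd(|Δx|,|Δy|) + 1 = gcd(4,58) + 1 = 2 + 1 = 3.

3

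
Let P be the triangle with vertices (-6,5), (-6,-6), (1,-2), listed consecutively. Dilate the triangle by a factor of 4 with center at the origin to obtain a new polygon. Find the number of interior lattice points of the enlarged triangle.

Using the shoelace formula, 2A = |((-6)·(-6) − (-6)·5) + ((-6)·(-2) − 1·(-6)) + (1·5 − (-6)·(-2))| = 77, so the area is 77/2.
Along each edge there are gcd(|Δx|,|Δy|)+1 lattice points, so counting each shared vertex once the boundary has gcd(0,11) + gcd(7,4) + gcd(7,7) = 11+1+7 = 19.
Scaling by 4 multiplies the area by 4² = 16 (so the new area is 616) and multiplies the boundary lattice-point count by 4, giving 76.
By Pick's theorem, the interior count of the dilated polygon is 616 − 76/2 + 1 = 579.

579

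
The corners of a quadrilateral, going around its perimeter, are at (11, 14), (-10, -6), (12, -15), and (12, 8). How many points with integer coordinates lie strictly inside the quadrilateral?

314

The shoelace formula gives twice the area as |[11·(-6) − (-10)·14] + [(-10)·(-15) − 12·(-6)] + [12·8 − 12·(-15)] + [12·14 − 11·8]| = 652, so the area is 326.
Summing gcd(|Δx|,|Δy|) over the edges gives the boundary count: gcd(21,20) + gcd(22,9) + gcd(0,23) + gcd(1,6) = 1+1+23+1 = 26.
Pick's theorem gives I = A − B/2 + 1 = 326 − 26/2 + 1 = 314.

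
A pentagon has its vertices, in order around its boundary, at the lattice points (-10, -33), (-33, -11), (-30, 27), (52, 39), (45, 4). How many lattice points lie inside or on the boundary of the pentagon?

3890

The shoelace formula gives twice the area as |[(-10)·(-11) − (-33)·(-33)] + [(-33)·27 − (-30)·(-11)] + [(-30)·39 − 52·27] + [52·4 − 45·39] + [45·(-33) − (-10)·4]| = 7766, so the area is 3883.
Summing gcd(|Δx|,|Δy|) over the edges gives the boundary count: gcd(23,22) + gcd(3,38) + gcd(82,12) + gcd(7,35) + gcd(55,37) = 1+1+2+7+1 = 12.
Pick's theorem gives I = A − B/2 + 1 = 3883 − 12/2 + 1 = 3878, so the closed region contains I + B = 3878 + 12 = 3890 lattice points.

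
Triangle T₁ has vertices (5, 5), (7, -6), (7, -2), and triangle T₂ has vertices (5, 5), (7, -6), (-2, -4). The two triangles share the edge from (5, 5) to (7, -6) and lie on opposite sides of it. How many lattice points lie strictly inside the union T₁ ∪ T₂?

49

The union is the simple quadrilateral with vertices (5, 5), (7, -2), (7, -6), (-2, -4) in order.
By the shoelace formula, twice the signed area is |(5·(-2) − 7·5) + (7·(-6) − 7·(-2)) + (7·(-4) − (-2)·(-6)) + ((-2)·5 − 5·(-4))| = 103, so the area is 51.5.
Summing gcd(|Δx|,|Δy|) over the edges gives the boundary count: gcd(2,7) + gcd(0,4) + gcd(9,2) + gcd(7,9) = 1+4+1+1 = 7.
By Pick's theorem I = A − B/2 + 1 = 51.5 − 7/2 + 1 = 49.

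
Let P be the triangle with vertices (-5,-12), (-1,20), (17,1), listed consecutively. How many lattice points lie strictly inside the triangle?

324

By the shoelace formula, twice the signed area is |[(-5)·20 − (-1)·(-12)] + [(-1)·1 − 17·20] + [17·(-12) − (-5)·1]| = 652, so the area is 326.
Along each edge there are gcd(|Δx|,|Δy|)+1 lattice points, so counting each shared vertex once the boundary has gcd(4,32) + gcd(18,19) + gcd(22,13) = 4+1+1 = 6.
Pick's theorem gives I = A − B/2 + 1 = 326 − 6/2 + 1 = 324.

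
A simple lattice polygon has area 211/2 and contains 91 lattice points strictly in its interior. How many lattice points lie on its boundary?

31

Pick's theorem gives A = I + B/2 − 1, so B = 2(A − I + 1) = 2(211/2 − 91 + 1) = 31.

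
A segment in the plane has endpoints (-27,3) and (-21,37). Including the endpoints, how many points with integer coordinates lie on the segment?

The number of lattice points on a segment between lattice points is gcd(|Δx|,|Δy|) + 1 = gcd(6,34) + 1 = 2 + 1 = 3.

3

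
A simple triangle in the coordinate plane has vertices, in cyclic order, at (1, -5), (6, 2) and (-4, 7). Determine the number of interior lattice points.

Using the shoelace formula, 2A = |(1·2 − 6·(-5)) + (6·7 − (-4)·2) + ((-4)·(-5) − 1·7)| = 95, so the area is 47.5.
Summing gcd(|Δx|,|Δy|) over the edges gives the boundary count: gcd(5,7) + gcd(10,5) + gcd(5,12) = 1+5+1 = 7.
By Pick's theorem A = I + B/2 − 1, so I = 47.5 − 7/2 + 1 = 45.

45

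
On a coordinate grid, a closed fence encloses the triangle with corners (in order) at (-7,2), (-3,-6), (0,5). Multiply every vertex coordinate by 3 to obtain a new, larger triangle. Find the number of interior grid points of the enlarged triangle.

298

Using the shoelace formula, 2A = |((-7)·(-6) − (-3)·2) + ((-3)·5 − 0·(-6)) + (0·2 − (-7)·5)| = 68, so the area is 34.
Along each edge there are gcd(|Δx|,|Δy|)+1 lattice points, so counting each shared vertex once the boundary has gcd(4,8) + gcd(3,11) + gcd(7,3) = 4+1+1 = 6.
Scaling by 3 multiplies the area by 3² = 9 (so the new area is 306) and multiplies the boundary lattice-point count by 3, giving 18.
By Pick's theorem, the interior count of the dilated polygon is 306 − 18/2 + 1 = 298.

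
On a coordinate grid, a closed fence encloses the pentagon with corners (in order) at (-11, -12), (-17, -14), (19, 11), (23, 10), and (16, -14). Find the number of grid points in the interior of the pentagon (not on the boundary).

Using the shoelace formula, 2A = |[(-11)·(-14) − (-17)·(-12)] + [(-17)·11 − 19·(-14)] + [19·10 − 23·11] + [23·(-14) − 16·10] + [16·(-12) − (-11)·(-14)]| = 862, so the area is 431.
Summing gcd(|Δx|,|Δy|) over the edges gives the boundary count: gcd(6,2) + gcd(36,25) + gcd(4,1) + gcd(7,24) + gcd(27,2) = 2+1+1+1+1 = 6.
By Pick's theorem A = I + B/2 − 1, so I = 431 − 6/2 + 1 = 429.

429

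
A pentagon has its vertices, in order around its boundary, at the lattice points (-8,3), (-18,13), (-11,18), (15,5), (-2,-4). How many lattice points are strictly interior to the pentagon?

310

Using the shoelace formula, 2A = |((-8)·13 − (-18)·3) + ((-18)·18 − (-11)·13) + ((-11)·5 − 15·18) + (15·(-4) − (-2)·5) + ((-2)·3 − (-8)·(-4))| = 644, so the area is 322.
Summing gcd(|Δx|,|Δy|) over the edges gives the boundary count: gcd(10,10) + gcd(7,5) + gcd(26,13) + gcd(17,9) + gcd(6,7) = 10+1+13+1+1 = 26.
Pick's theorem gives I = A − B/2 + 1 = 322 − 26/2 + 1 = 310.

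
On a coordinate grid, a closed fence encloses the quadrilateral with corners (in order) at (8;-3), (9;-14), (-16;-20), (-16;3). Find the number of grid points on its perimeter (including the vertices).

31

The number of boundary lattice points is Σ gcd(|Δx|,|Δy|) = gcd(1,11) + gcd(25,6) + gcd(0,23) + gcd(24,6) = 1+1+23+6 = 31.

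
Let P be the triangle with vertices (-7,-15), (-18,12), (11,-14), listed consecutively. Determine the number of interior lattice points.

248

By the shoelace formula, twice the signed area is |((-7)·12 − (-18)·(-15)) + ((-18)·(-14) − 11·12) + (11·(-15) − (-7)·(-14))| = 497, so the area is 497/2.
Along each edge there are gcd(|Δx|,|Δy|)+1 lattice points, so counting each shared vertex once the boundary has gcd(11,27) + gcd(29,26) + gcd(18,1) = 1+1+1 = 3.
By Pick's theorem A = I + B/2 − 1, so I = 497/2 − 3/2 + 1 = 248.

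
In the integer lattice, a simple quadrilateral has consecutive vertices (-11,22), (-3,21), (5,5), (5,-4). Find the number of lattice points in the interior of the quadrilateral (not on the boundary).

The shoelace formula gives twice the area as |((-11)·21 − (-3)·22) + ((-3)·5 − 5·21) + (5·(-4) − 5·5) + (5·22 − (-11)·(-4))| = 264, so the area is 132.
The number of boundary lattice points is Σ gcd(|Δx|,|Δy|) = gcd(8,1) + gcd(8,16) + gcd(0,9) + gcd(16,26) = 1+8+9+2 = 20.
By Pick's theorem A = I + B/2 − 1, so I = 132 − 20/2 + 1 = 123.

123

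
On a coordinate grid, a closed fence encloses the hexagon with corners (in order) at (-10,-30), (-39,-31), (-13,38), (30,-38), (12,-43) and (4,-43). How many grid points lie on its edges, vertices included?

Summing gcd(|Δx|,|Δy|) over the edges gives the boundary count: gcd(29,1) + gcd(26,69) + gcd(43,76) + gcd(18,5) + gcd(8,0) + gcd(14,13) = 1+1+1+1+8+1 = 13.

13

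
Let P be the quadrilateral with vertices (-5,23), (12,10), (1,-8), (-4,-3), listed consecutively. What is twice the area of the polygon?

574

Using the shoelace formula, 2A = |[(-5)·10 − 12·23] + [12·(-8) − 1·10] + [1·(-3) − (-4)·(-8)] + [(-4)·23 − (-5)·(-3)]| = 574, so the area is 287.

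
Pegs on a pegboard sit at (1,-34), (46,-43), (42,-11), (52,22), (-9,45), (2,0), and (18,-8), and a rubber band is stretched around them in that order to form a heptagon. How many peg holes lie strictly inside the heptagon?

3061

The shoelace formula gives twice the area as |(1·(-43) − 46·(-34)) + (46·(-11) − 42·(-43)) + (42·22 − 52·(-11)) + (52·45 − (-9)·22) + ((-9)·0 − 2·45) + (2·(-8) − 18·0) + (18·(-34) − 1·(-8))| = 6145, so the area is 3072.5.
Along each edge there are gcd(|Δx|,|Δy|)+1 lattice points, so counting each shared vertex once the boundary has gcd(45,9) + gcd(4,32) + gcd(10,33) + gcd(61,23) + gcd(11,45) + gcd(16,8) + gcd(17,26) = 9+4+1+1+1+8+1 = 25.
By Pick's theorem A = I + B/2 − 1, so I = 3072.5 − 25/2 + 1 = 3061.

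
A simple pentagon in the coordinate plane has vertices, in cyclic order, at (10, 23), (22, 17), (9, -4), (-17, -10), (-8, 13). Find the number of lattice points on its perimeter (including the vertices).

Summing gcd(|Δx|,|Δy|) over the edges gives the boundary count: gcd(12,6) + gcd(13,21) + gcd(26,6) + gcd(9,23) + gcd(18,10) = 6+1+2+1+2 = 12.

12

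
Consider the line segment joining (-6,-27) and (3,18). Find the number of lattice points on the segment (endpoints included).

10

The number of lattice points on a segment between lattice points is gcd(|Δx|,|Δy|) + 1 = gcd(9,45) + 1 = 9 + 1 = 10.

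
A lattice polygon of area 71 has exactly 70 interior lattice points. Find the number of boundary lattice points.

4

Pick's theorem gives A = I + B/2 − 1, so B = 2(A − I + 1) = 2(71 − 70 + 1) = 4.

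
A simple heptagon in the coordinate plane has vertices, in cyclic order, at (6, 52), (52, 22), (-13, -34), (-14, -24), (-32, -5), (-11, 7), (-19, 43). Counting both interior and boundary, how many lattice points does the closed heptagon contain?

3398

Using the shoelace formula, 2A = |[6·22 − 52·52] + [52·(-34) − (-13)·22] + [(-13)·(-24) − (-14)·(-34)] + [(-14)·(-5) − (-32)·(-24)] + [(-32)·7 − (-11)·(-5)] + [(-11)·43 − (-19)·7] + [(-19)·52 − 6·43]| = 6781, so the area is 6781/2.
Along each edge there are gcd(|Δx|,|Δy|)+1 lattice points, so counting each shared vertex once the boundary has gcd(46,30) + gcd(65,56) + gcd(1,10) + gcd(18,19) + gcd(21,12) + gcd(8,36) + gcd(25,9) = 2+1+1+1+3+4+1 = 13.
Pick's theorem gives I = A − B/2 + 1 = 6781/2 − 13/2 + 1 = 3385, so the closed region contains I + B = 3385 + 13 = 3398 lattice points.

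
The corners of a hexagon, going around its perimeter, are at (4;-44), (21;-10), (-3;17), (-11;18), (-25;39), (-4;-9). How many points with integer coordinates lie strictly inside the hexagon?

Using the shoelace formula, 2A = |[4·(-10) − 21·(-44)] + [21·17 − (-3)·(-10)] + [(-3)·18 − (-11)·17] + [(-11)·39 − (-25)·18] + [(-25)·(-9) − (-4)·39] + [(-4)·(-44) − 4·(-9)]| = 1958, so the area is 979.
The number of boundary lattice points is Σ gcd(|Δx|,|Δy|) = gcd(17,34) + gcd(24,27) + gcd(8,1) + gcd(14,21) + gcd(21,48) + gcd(8,35) = 17+3+1+7+3+1 = 32.
Pick's theorem gives I = A − B/2 + 1 = 979 − 32/2 + 1 = 964.

964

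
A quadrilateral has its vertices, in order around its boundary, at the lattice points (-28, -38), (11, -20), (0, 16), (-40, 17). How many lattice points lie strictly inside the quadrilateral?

The shoelace formula gives twice the area as |[(-28)·(-20) − 11·(-38)] + [11·16 − 0·(-20)] + [0·17 − (-40)·16] + [(-40)·(-38) − (-28)·17]| = 3790, so the area is 1895.
Summing gcd(|Δx|,|Δy|) over the edges gives the boundary count: gcd(39,18) + gcd(11,36) + gcd(40,1) + gcd(12,55) = 3+1+1+1 = 6.
By Pick's theorem A = I + B/2 − 1, so I = 1895 − 6/2 + 1 = 1893.

1893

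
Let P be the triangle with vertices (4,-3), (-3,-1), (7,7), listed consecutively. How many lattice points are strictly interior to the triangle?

37

By the shoelace formula, twice the signed area is |(4·(-1) − (-3)·(-3)) + ((-3)·7 − 7·(-1)) + (7·(-3) − 4·7)| = 76, so the area is 38.
Summing gcd(|Δx|,|Δy|) over the edges gives the boundary count: gcd(7,2) + gcd(10,8) + gcd(3,10) = 1+2+1 = 4.
Pick's theorem gives I = A − B/2 + 1 = 38 − 4/2 + 1 = 37.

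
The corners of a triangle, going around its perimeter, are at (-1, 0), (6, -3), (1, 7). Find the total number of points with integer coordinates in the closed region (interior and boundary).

The shoelace formula gives twice the area as |((-1)·(-3) − 6·0) + (6·7 − 1·(-3)) + (1·0 − (-1)·7)| = 55, so the area is 55/2.
Along each edge there are gcd(|Δx|,|Δy|)+1 lattice points, so counting each shared vertex once the boundary has gcd(7,3) + gcd(5,10) + gcd(2,7) = 1+5+1 = 7.
Pick's theorem gives I = A − B/2 + 1 = 55/2 − 7/2 + 1 = 25, so the closed region contains I + B = 25 + 7 = 32 lattice points.

32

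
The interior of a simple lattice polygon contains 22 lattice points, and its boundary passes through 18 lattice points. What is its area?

By Pick's theorem, A = I + B/2 − 1 = 22 + 18/2 − 1 = 30.

30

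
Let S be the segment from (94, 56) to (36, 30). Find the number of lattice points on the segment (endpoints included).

The number of lattice points on a segment between lattice points is gcd(|Δx|,|Δy|) + 1 = gcd(58,26) + 1 = 2 + 1 = 3.

3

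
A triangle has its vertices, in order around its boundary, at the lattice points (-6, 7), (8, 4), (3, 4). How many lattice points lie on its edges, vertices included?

9

The number of boundary lattice points is Σ gcd(|Δx|,|Δy|) = gcd(14,3) + gcd(5,0) + gcd(9,3) = 1+5+3 = 9.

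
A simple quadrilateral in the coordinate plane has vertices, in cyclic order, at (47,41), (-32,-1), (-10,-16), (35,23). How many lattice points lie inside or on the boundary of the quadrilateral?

1232

By the shoelace formula, twice the signed area is |[47·(-1) − (-32)·41] + [(-32)·(-16) − (-10)·(-1)] + [(-10)·23 − 35·(-16)] + [35·41 − 47·23]| = 2451, so the area is 1225.5.
Along each edge there are gcd(|Δx|,|Δy|)+1 lattice points, so counting each shared vertex once the boundary has gcd(79,42) + gcd(22,15) + gcd(45,39) + gcd(12,18) = 1+1+3+6 = 11.
Pick's theorem gives I = A − B/2 + 1 = 1225.5 − 11/2 + 1 = 1221, so the closed region contains I + B = 1221 + 11 = 1232 lattice points.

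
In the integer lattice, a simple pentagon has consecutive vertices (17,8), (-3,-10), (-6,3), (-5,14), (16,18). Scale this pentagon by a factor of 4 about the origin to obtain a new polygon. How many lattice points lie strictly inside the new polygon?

6197

The shoelace formula gives twice the area as |(17·(-10) − (-3)·8) + ((-3)·3 − (-6)·(-10)) + ((-6)·14 − (-5)·3) + ((-5)·18 − 16·14) + (16·8 − 17·18)| = 776, so the area is 388.
Summing gcd(|Δx|,|Δy|) over the edges gives the boundary count: gcd(20,18) + gcd(3,13) + gcd(1,11) + gcd(21,4) + gcd(1,10) = 2+1+1+1+1 = 6.
Scaling by 4 multiplies the area by 4² = 16 (so the new area is 6208) and multiplies the boundary lattice-point count by 4, giving 24.
By Pick's theorem, the interior count of the dilated polygon is 6208 − 24/2 + 1 = 6197.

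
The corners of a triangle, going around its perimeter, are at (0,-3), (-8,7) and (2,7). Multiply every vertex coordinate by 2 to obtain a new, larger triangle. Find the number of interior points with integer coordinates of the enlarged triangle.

187

By the shoelace formula, twice the signed area is |[0·7 − (-8)·(-3)] + [(-8)·7 − 2·7] + [2·(-3) − 0·7]| = 100, so the area is 50.
Summing gcd(|Δx|,|Δy|) over the edges gives the boundary count: gcd(8,10) + gcd(10,0) + gcd(2,10) = 2+10+2 = 14.
Scaling by 2 multiplies the area by 2² = 4 (so the new area is 200) and multiplies the boundary lattice-point count by 2, giving 28.
By Pick's theorem, the interior count of the dilated polygon is 200 − 28/2 + 1 = 187.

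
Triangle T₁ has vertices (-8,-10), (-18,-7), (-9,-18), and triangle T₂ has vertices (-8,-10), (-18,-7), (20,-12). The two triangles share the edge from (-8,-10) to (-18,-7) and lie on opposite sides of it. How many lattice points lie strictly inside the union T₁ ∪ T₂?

72

The union is the simple quadrilateral with vertices (-8,-10), (-9,-18), (-18,-7), (20,-12) in order.
The shoelace formula gives twice the area as |((-8)·(-18) − (-9)·(-10)) + ((-9)·(-7) − (-18)·(-18)) + ((-18)·(-12) − 20·(-7)) + (20·(-10) − (-8)·(-12))| = 147, so the area is 73.5.
The number of boundary lattice points is Σ gcd(|Δx|,|Δy|) = gcd(1,8) + gcd(9,11) + gcd(38,5) + gcd(28,2) = 1+1+1+2 = 5.
By Pick's theorem I = A − B/2 + 1 = 73.5 − 5/2 + 1 = 72.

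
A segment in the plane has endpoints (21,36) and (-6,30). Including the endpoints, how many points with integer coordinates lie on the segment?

4

The number of lattice points on a segment between lattice points is gcd(|Δx|,|Δy|) + 1 = gcd(27,6) + 1 = 3 + 1 = 4.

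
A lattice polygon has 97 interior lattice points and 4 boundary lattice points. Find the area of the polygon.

Pick's theorem states A = I + B/2 − 1, so A = 97 + 4/2 − 1 = 98.

98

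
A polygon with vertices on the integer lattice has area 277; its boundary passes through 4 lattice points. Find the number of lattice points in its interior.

276

From Pick's theorem, I = A − B/2 + 1 = 277 − 4/2 + 1 = 276.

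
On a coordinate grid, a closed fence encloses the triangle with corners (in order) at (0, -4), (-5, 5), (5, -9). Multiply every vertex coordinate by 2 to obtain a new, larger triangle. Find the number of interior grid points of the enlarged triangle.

By the shoelace formula, twice the signed area is |[0·5 − (-5)·(-4)] + [(-5)·(-9) − 5·5] + [5·(-4) − 0·(-9)]| = 20, so the area is 10.
Along each edge there are gcd(|Δx|,|Δy|)+1 lattice points, so counting each shared vertex once the boundary has gcd(5,9) + gcd(10,14) + gcd(5,5) = 1+2+5 = 8.
Scaling by 2 multiplies the area by 2² = 4 (so the new area is 40) and multiplies the boundary lattice-point count by 2, giving 16.
By Pick's theorem, the interior count of the dilated polygon is 40 − 16/2 + 1 = 33.

33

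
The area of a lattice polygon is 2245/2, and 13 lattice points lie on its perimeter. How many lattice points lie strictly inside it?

1117

From Pick's theorem, I = A − B/2 + 1 = 2245/2 − 13/2 + 1 = 1117.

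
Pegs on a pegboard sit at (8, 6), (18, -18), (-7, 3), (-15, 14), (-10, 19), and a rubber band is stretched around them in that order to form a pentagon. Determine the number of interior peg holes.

363

Using the shoelace formula, 2A = |[8·(-18) − 18·6] + [18·3 − (-7)·(-18)] + [(-7)·14 − (-15)·3] + [(-15)·19 − (-10)·14] + [(-10)·6 − 8·19]| = 734, so the area is 367.
Along each edge there are gcd(|Δx|,|Δy|)+1 lattice points, so counting each shared vertex once the boundary has gcd(10,24) + gcd(25,21) + gcd(8,11) + gcd(5,5) + gcd(18,13) = 2+1+1+5+1 = 10.
By Pick's theorem A = I + B/2 − 1, so I = 367 − 10/2 + 1 = 363.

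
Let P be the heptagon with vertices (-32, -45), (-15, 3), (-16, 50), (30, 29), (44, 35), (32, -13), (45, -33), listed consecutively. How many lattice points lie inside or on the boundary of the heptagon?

By the shoelace formula, twice the signed area is |((-32)·3 − (-15)·(-45)) + ((-15)·50 − (-16)·3) + ((-16)·29 − 30·50) + (30·35 − 44·29) + (44·(-13) − 32·35) + (32·(-33) − 45·(-13)) + (45·(-45) − (-32)·(-33))| = 8907, so the area is 8907/2.
Summing gcd(|Δx|,|Δy|) over the edges gives the boundary count: gcd(17,48) + gcd(1,47) + gcd(46,21) + gcd(14,6) + gcd(12,48) + gcd(13,20) + gcd(77,12) = 1+1+1+2+12+1+1 = 19.
Pick's theorem gives I = A − B/2 + 1 = 8907/2 − 19/2 + 1 = 4445, so the closed region contains I + B = 4445 + 19 = 4464 lattice points.

4464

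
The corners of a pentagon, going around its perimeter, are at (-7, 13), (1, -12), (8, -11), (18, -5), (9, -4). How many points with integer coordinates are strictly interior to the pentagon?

The shoelace formula gives twice the area as |[(-7)·(-12) − 1·13] + [1·(-11) − 8·(-12)] + [8·(-5) − 18·(-11)] + [18·(-4) − 9·(-5)] + [9·13 − (-7)·(-4)]| = 376, so the area is 188.
The number of boundary lattice points is Σ gcd(|Δx|,|Δy|) = gcd(8,25) + gcd(7,1) + gcd(10,6) + gcd(9,1) + gcd(16,17) = 1+1+2+1+1 = 6.
By Pick's theorem A = I + B/2 − 1, so I = 188 − 6/2 + 1 = 186.

186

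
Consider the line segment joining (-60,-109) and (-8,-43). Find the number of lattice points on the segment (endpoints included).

3

The number of lattice points on a segment between lattice points is gcd(|Δx|,|Δy|) + 1 = gcd(52,66) + 1 = 2 + 1 = 3.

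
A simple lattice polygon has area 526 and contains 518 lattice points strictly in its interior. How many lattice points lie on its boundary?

Pick's theorem gives A = I + B/2 − 1, so B = 2(A − I + 1) = 2(526 − 518 + 1) = 18.

18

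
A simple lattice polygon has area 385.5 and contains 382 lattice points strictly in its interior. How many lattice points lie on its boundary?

Pick's theorem gives A = I + B/2 − 1, so B = 2(A − I + 1) = 2(385.5 − 382 + 1) = 9.

9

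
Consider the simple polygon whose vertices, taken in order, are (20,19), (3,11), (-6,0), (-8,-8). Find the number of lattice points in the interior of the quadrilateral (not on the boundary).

By the shoelace formula, twice the signed area is |(20·11 − 3·19) + (3·0 − (-6)·11) + ((-6)·(-8) − (-8)·0) + ((-8)·19 − 20·(-8))| = 285, so the area is 285/2.
Along each edge there are gcd(|Δx|,|Δy|)+1 lattice points, so counting each shared vertex once the boundary has gcd(17,8) + gcd(9,11) + gcd(2,8) + gcd(28,27) = 1+1+2+1 = 5.
Pick's theorem gives I = A − B/2 + 1 = 285/2 − 5/2 + 1 = 141.

141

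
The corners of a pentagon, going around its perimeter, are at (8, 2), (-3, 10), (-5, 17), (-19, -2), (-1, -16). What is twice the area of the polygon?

846

Using the shoelace formula, 2A = |(8·10 − (-3)·2) + ((-3)·17 − (-5)·10) + ((-5)·(-2) − (-19)·17) + ((-19)·(-16) − (-1)·(-2)) + ((-1)·2 − 8·(-16))| = 846, so the area is 423.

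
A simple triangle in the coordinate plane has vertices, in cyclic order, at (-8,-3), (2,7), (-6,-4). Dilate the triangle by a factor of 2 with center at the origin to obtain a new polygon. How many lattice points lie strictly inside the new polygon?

By the shoelace formula, twice the signed area is |((-8)·7 − 2·(-3)) + (2·(-4) − (-6)·7) + ((-6)·(-3) − (-8)·(-4))| = 30, so the area is 15.
Along each edge there are gcd(|Δx|,|Δy|)+1 lattice points, so counting each shared vertex once the boundary has gcd(10,10) + gcd(8,11) + gcd(2,1) = 10+1+1 = 12.
Scaling by 2 multiplies the area by 2² = 4 (so the new area is 60) and multiplies the boundary lattice-point count by 2, giving 24.
By Pick's theorem, the interior count of the dilated polygon is 60 − 24/2 + 1 = 49.

49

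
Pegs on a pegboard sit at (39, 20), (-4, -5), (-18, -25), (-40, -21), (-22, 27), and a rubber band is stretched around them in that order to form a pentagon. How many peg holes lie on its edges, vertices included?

12

Along each edge there are gcd(|Δx|,|Δy|)+1 lattice points, so counting each shared vertex once the boundary has gcd(43,25) + gcd(14,20) + gcd(22,4) + gcd(18,48) + gcd(61,7) = 1+2+2+6+1 = 12.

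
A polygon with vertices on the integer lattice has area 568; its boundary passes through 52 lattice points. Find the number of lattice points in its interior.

543

Pick's theorem A = I + B/2 − 1 rearranges to I = A − B/2 + 1 = 568 − 52/2 + 1 = 543.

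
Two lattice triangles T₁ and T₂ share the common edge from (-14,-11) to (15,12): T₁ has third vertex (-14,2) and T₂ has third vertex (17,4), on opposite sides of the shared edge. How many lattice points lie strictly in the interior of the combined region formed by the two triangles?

320

The union is the simple quadrilateral with vertices (-14,-11), (-14,2), (15,12), (17,4) in order.
Using the shoelace formula, 2A = |[(-14)·2 − (-14)·(-11)] + [(-14)·12 − 15·2] + [15·4 − 17·12] + [17·(-11) − (-14)·4]| = 655, so the area is 655/2.
Summing gcd(|Δx|,|Δy|) over the edges gives the boundary count: gcd(0,13) + gcd(29,10) + gcd(2,8) + gcd(31,15) = 13+1+2+1 = 17.
By Pick's theorem I = A − B/2 + 1 = 655/2 − 17/2 + 1 = 320.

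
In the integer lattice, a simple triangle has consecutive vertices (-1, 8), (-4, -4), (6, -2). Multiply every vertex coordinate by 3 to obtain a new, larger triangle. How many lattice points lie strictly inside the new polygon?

505

By the shoelace formula, twice the signed area is |[(-1)·(-4) − (-4)·8] + [(-4)·(-2) − 6·(-4)] + [6·8 − (-1)·(-2)]| = 114, so the area is 57.
Summing gcd(|Δx|,|Δy|) over the edges gives the boundary count: gcd(3,12) + gcd(10,2) + gcd(7,10) = 3+2+1 = 6.
Scaling by 3 multiplies the area by 3² = 9 (so the new area is 513) and multiplies the boundary lattice-point count by 3, giving 18.
By Pick's theorem, the interior count of the dilated polygon is 513 − 18/2 + 1 = 505.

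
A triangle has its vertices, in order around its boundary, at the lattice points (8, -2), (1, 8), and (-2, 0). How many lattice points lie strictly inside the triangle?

By the shoelace formula, twice the signed area is |[8·8 − 1·(-2)] + [1·0 − (-2)·8] + [(-2)·(-2) − 8·0]| = 86, so the area is 43.
Along each edge there are gcd(|Δx|,|Δy|)+1 lattice points, so counting each shared vertex once the boundary has gcd(7,10) + gcd(3,8) + gcd(10,2) = 1+1+2 = 4.
Pick's theorem gives I = A − B/2 + 1 = 43 − 4/2 + 1 = 42.

42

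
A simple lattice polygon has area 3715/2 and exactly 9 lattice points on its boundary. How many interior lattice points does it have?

1854

From Pick's theorem, I = A − B/2 + 1 = 3715/2 − 9/2 + 1 = 1854.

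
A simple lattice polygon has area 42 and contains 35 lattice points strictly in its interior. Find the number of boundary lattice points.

Pick's theorem gives A = I + B/2 − 1, so B = 2(A − I + 1) = 2(42 − 35 + 1) = 16.

16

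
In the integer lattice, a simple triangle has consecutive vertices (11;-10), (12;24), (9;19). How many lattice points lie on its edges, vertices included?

Summing gcd(|Δx|,|Δy|) over the edges gives the boundary count: gcd(1,34) + gcd(3,5) + gcd(2,29) = 1+1+1 = 3.

3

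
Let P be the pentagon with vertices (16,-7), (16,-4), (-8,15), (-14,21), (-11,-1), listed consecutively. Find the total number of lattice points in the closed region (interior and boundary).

326

By the shoelace formula, twice the signed area is |(16·(-4) − 16·(-7)) + (16·15 − (-8)·(-4)) + ((-8)·21 − (-14)·15) + ((-14)·(-1) − (-11)·21) + ((-11)·(-7) − 16·(-1))| = 636, so the area is 318.
Along each edge there are gcd(|Δx|,|Δy|)+1 lattice points, so counting each shared vertex once the boundary has gcd(0,3) + gcd(24,19) + gcd(6,6) + gcd(3,22) + gcd(27,6) = 3+1+6+1+3 = 14.
Pick's theorem gives I = A − B/2 + 1 = 318 − 14/2 + 1 = 312, so the closed region contains I + B = 312 + 14 = 326 lattice points.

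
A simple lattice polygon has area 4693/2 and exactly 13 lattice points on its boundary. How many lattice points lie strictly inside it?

From Pick's theorem, I = A − B/2 + 1 = 4693/2 − 13/2 + 1 = 2341.

2341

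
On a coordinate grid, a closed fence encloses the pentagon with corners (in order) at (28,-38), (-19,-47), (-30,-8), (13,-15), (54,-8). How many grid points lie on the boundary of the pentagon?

6

The number of boundary lattice points is Σ gcd(|Δx|,|Δy|) = gcd(47,9) + gcd(11,39) + gcd(43,7) + gcd(41,7) + gcd(26,30) = 1+1+1+1+2 = 6.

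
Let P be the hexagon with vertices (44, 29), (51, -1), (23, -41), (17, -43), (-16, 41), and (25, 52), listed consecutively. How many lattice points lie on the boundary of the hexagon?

12

Summing gcd(|Δx|,|Δy|) over the edges gives the boundary count: gcd(7,30) + gcd(28,40) + gcd(6,2) + gcd(33,84) + gcd(41,11) + gcd(19,23) = 1+4+2+3+1+1 = 12.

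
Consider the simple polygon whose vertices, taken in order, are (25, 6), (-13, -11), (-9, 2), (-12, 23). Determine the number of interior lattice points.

574

Using the shoelace formula, 2A = |(25·(-11) − (-13)·6) + ((-13)·2 − (-9)·(-11)) + ((-9)·23 − (-12)·2) + ((-12)·6 − 25·23)| = 1152, so the area is 576.
The number of boundary lattice points is Σ gcd(|Δx|,|Δy|) = gcd(38,17) + gcd(4,13) + gcd(3,21) + gcd(37,17) = 1+1+3+1 = 6.
By Pick's theorem A = I + B/2 − 1, so I = 576 − 6/2 + 1 = 574.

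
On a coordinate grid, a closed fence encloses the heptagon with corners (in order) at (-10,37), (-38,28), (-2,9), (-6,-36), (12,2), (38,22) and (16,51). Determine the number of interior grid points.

Using the shoelace formula, 2A = |[(-10)·28 − (-38)·37] + [(-38)·9 − (-2)·28] + [(-2)·(-36) − (-6)·9] + [(-6)·2 − 12·(-36)] + [12·22 − 38·2] + [38·51 − 16·22] + [16·37 − (-10)·51]| = 4262, so the area is 2131.
The number of boundary lattice points is Σ gcd(|Δx|,|Δy|) = gcd(28,9) + gcd(36,19) + gcd(4,45) + gcd(18,38) + gcd(26,20) + gcd(22,29) + gcd(26,14) = 1+1+1+2+2+1+2 = 10.
By Pick's theorem A = I + B/2 − 1, so I = 2131 − 10/2 + 1 = 2127.

2127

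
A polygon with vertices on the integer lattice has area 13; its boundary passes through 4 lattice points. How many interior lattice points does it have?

12

Pick's theorem A = I + B/2 − 1 rearranges to I = A − B/2 + 1 = 13 − 4/2 + 1 = 12.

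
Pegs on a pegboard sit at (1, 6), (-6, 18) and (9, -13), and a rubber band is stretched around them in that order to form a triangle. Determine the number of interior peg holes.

The shoelace formula gives twice the area as |[1·18 − (-6)·6] + [(-6)·(-13) − 9·18] + [9·6 − 1·(-13)]| = 37, so the area is 18.5.
Along each edge there are gcd(|Δx|,|Δy|)+1 lattice points, so counting each shared vertex once the boundary has gcd(7,12) + gcd(15,31) + gcd(8,19) = 1+1+1 = 3.
By Pick's theorem A = I + B/2 − 1, so I = 18.5 − 3/2 + 1 = 18.

18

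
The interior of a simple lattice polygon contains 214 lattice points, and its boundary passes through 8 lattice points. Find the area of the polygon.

217

By Pick's theorem, A = I + B/2 − 1 = 214 + 8/2 − 1 = 217.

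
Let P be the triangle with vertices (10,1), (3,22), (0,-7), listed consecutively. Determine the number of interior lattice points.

129

The shoelace formula gives twice the area as |(10·22 − 3·1) + (3·(-7) − 0·22) + (0·1 − 10·(-7))| = 266, so the area is 133.
Summing gcd(|Δx|,|Δy|) over the edges gives the boundary count: gcd(7,21) + gcd(3,29) + gcd(10,8) = 7+1+2 = 10.
Pick's theorem gives I = A − B/2 + 1 = 133 − 10/2 + 1 = 129.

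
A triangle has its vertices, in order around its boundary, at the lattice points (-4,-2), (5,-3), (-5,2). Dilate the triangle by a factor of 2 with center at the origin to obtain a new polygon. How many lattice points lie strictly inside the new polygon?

64

By the shoelace formula, twice the signed area is |((-4)·(-3) − 5·(-2)) + (5·2 − (-5)·(-3)) + ((-5)·(-2) − (-4)·2)| = 35, so the area is 17.5.
Summing gcd(|Δx|,|Δy|) over the edges gives the boundary count: gcd(9,1) + gcd(10,5) + gcd(1,4) = 1+5+1 = 7.
Scaling by 2 multiplies the area by 2² = 4 (so the new area is 70) and multiplies the boundary lattice-point count by 2, giving 14.
By Pick's theorem, the interior count of the dilated polygon is 70 − 14/2 + 1 = 64.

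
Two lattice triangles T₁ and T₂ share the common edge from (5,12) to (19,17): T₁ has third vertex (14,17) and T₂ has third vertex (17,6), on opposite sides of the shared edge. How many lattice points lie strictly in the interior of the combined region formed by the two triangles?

79

The union is the simple quadrilateral with vertices (5,12), (14,17), (19,17), (17,6) in order.
Using the shoelace formula, 2A = |(5·17 − 14·12) + (14·17 − 19·17) + (19·6 − 17·17) + (17·12 − 5·6)| = 169, so the area is 84.5.
The number of boundary lattice points is Σ gcd(|Δx|,|Δy|) = gcd(9,5) + gcd(5,0) + gcd(2,11) + gcd(12,6) = 1+5+1+6 = 13.
By Pick's theorem I = A − B/2 + 1 = 84.5 − 13/2 + 1 = 79.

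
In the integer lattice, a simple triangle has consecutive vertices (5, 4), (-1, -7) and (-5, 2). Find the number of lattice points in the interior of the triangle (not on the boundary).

The shoelace formula gives twice the area as |(5·(-7) − (-1)·4) + ((-1)·2 − (-5)·(-7)) + ((-5)·4 − 5·2)| = 98, so the area is 49.
The number of boundary lattice points is Σ gcd(|Δx|,|Δy|) = gcd(6,11) + gcd(4,9) + gcd(10,2) = 1+1+2 = 4.
By Pick's theorem A = I + B/2 − 1, so I = 49 − 4/2 + 1 = 48.

48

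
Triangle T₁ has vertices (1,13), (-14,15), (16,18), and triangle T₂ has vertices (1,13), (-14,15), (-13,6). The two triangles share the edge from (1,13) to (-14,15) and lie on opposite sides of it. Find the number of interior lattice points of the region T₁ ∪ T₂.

The union is the simple quadrilateral with vertices (1,13), (16,18), (-14,15), (-13,6) in order.
The shoelace formula gives twice the area as |(1·18 − 16·13) + (16·15 − (-14)·18) + ((-14)·6 − (-13)·15) + ((-13)·13 − 1·6)| = 238, so the area is 119.
Summing gcd(|Δx|,|Δy|) over the edges gives the boundary count: gcd(15,5) + gcd(30,3) + gcd(1,9) + gcd(14,7) = 5+3+1+7 = 16.
By Pick's theorem I = A − B/2 + 1 = 119 − 16/2 + 1 = 112.

112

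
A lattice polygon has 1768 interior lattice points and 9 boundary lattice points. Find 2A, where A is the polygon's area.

3543

Pick's theorem states A = I + B/2 − 1, so A = 1768 + 9/2 − 1 = 3543/2.
Hence 2A = 3543.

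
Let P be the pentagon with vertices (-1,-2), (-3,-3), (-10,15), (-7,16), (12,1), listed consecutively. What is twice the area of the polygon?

355

The shoelace formula gives twice the area as |((-1)·(-3) − (-3)·(-2)) + ((-3)·15 − (-10)·(-3)) + ((-10)·16 − (-7)·15) + ((-7)·1 − 12·16) + (12·(-2) − (-1)·1)| = 355, so the area is 177.5.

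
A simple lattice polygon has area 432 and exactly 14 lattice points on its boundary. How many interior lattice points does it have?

426

Pick's theorem A = I + B/2 − 1 rearranges to I = A − B/2 + 1 = 432 − 14/2 + 1 = 426.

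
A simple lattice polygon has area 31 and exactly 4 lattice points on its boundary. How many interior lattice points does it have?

Pick's theorem A = I + B/2 − 1 rearranges to I = A − B/2 + 1 = 31 − 4/2 + 1 = 30.

30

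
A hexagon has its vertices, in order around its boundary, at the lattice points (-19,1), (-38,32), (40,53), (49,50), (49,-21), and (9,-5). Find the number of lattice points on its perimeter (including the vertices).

The number of boundary lattice points is Σ gcd(|Δx|,|Δy|) = gcd(19,31) + gcd(78,21) + gcd(9,3) + gcd(0,71) + gcd(40,16) + gcd(28,6) = 1+3+3+71+8+2 = 88.

88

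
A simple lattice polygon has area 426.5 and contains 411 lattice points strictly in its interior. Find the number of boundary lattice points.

33

Pick's theorem gives A = I + B/2 − 1, so B = 2(A − I + 1) = 2(426.5 − 411 + 1) = 33.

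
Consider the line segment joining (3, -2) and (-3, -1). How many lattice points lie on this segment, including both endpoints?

The number of lattice points on a segment between lattice points is gcd(|Δx|,|Δy|) + 1 = gcd(6,1) + 1 = 1 + 1 = 2.

2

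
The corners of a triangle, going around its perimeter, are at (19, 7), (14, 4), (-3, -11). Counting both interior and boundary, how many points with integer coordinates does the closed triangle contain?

15

By the shoelace formula, twice the signed area is |(19·4 − 14·7) + (14·(-11) − (-3)·4) + ((-3)·7 − 19·(-11))| = 24, so the area is 12.
Along each edge there are gcd(|Δx|,|Δy|)+1 lattice points, so counting each shared vertex once the boundary has gcd(5,3) + gcd(17,15) + gcd(22,18) = 1+1+2 = 4.
Pick's theorem gives I = A − B/2 + 1 = 12 − 4/2 + 1 = 11, so the closed region contains I + B = 11 + 4 = 15 lattice points.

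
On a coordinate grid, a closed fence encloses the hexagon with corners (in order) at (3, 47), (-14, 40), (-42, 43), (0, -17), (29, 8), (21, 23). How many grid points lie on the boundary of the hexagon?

Along each edge there are gcd(|Δx|,|Δy|)+1 lattice points, so counting each shared vertex once the boundary has gcd(17,7) + gcd(28,3) + gcd(42,60) + gcd(29,25) + gcd(8,15) + gcd(18,24) = 1+1+6+1+1+6 = 16.

16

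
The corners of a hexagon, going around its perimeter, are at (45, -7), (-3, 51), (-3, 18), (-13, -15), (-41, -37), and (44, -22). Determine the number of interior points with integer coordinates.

The shoelace formula gives twice the area as |(45·51 − (-3)·(-7)) + ((-3)·18 − (-3)·51) + ((-3)·(-15) − (-13)·18) + ((-13)·(-37) − (-41)·(-15)) + ((-41)·(-22) − 44·(-37)) + (44·(-7) − 45·(-22))| = 5730, so the area is 2865.
Summing gcd(|Δx|,|Δy|) over the edges gives the boundary count: gcd(48,58) + gcd(0,33) + gcd(10,33) + gcd(28,22) + gcd(85,15) + gcd(1,15) = 2+33+1+2+5+1 = 44.
Pick's theorem gives I = A − B/2 + 1 = 2865 − 44/2 + 1 = 2844.

2844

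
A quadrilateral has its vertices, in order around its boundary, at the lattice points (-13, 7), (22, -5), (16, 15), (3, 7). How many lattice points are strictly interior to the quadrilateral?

241

Using the shoelace formula, 2A = |[(-13)·(-5) − 22·7] + [22·15 − 16·(-5)] + [16·7 − 3·15] + [3·7 − (-13)·7]| = 500, so the area is 250.
The number of boundary lattice points is Σ gcd(|Δx|,|Δy|) = gcd(35,12) + gcd(6,20) + gcd(13,8) + gcd(16,0) = 1+2+1+16 = 20.
Pick's theorem gives I = A − B/2 + 1 = 250 − 20/2 + 1 = 241.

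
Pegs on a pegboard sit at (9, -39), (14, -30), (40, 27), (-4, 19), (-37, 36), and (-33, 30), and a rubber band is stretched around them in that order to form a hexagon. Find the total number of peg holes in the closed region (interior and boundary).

The shoelace formula gives twice the area as |(9·(-30) − 14·(-39)) + (14·27 − 40·(-30)) + (40·19 − (-4)·27) + ((-4)·36 − (-37)·19) + ((-37)·30 − (-33)·36) + ((-33)·(-39) − 9·30)| = 4376, so the area is 2188.
Summing gcd(|Δx|,|Δy|) over the edges gives the boundary count: gcd(5,9) + gcd(26,57) + gcd(44,8) + gcd(33,17) + gcd(4,6) + gcd(42,69) = 1+1+4+1+2+3 = 12.
Pick's theorem gives I = A − B/2 + 1 = 2188 − 12/2 + 1 = 2183, so the closed region contains I + B = 2183 + 12 = 2195 lattice points.

2195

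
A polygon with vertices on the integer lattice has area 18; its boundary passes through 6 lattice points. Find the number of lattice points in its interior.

Pick's theorem A = I + B/2 − 1 rearranges to I = A − B/2 + 1 = 18 − 6/2 + 1 = 16.

16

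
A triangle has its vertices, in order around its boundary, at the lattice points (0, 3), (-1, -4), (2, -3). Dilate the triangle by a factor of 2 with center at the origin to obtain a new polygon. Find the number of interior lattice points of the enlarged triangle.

By the shoelace formula, twice the signed area is |(0·(-4) − (-1)·3) + ((-1)·(-3) − 2·(-4)) + (2·3 − 0·(-3))| = 20, so the area is 10.
The number of boundary lattice points is Σ gcd(|Δx|,|Δy|) = gcd(1,7) + gcd(3,1) + gcd(2,6) = 1+1+2 = 4.
Scaling by 2 multiplies the area by 2² = 4 (so the new area is 40) and multiplies the boundary lattice-point count by 2, giving 8.
By Pick's theorem, the interior count of the dilated polygon is 40 − 8/2 + 1 = 37.

37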